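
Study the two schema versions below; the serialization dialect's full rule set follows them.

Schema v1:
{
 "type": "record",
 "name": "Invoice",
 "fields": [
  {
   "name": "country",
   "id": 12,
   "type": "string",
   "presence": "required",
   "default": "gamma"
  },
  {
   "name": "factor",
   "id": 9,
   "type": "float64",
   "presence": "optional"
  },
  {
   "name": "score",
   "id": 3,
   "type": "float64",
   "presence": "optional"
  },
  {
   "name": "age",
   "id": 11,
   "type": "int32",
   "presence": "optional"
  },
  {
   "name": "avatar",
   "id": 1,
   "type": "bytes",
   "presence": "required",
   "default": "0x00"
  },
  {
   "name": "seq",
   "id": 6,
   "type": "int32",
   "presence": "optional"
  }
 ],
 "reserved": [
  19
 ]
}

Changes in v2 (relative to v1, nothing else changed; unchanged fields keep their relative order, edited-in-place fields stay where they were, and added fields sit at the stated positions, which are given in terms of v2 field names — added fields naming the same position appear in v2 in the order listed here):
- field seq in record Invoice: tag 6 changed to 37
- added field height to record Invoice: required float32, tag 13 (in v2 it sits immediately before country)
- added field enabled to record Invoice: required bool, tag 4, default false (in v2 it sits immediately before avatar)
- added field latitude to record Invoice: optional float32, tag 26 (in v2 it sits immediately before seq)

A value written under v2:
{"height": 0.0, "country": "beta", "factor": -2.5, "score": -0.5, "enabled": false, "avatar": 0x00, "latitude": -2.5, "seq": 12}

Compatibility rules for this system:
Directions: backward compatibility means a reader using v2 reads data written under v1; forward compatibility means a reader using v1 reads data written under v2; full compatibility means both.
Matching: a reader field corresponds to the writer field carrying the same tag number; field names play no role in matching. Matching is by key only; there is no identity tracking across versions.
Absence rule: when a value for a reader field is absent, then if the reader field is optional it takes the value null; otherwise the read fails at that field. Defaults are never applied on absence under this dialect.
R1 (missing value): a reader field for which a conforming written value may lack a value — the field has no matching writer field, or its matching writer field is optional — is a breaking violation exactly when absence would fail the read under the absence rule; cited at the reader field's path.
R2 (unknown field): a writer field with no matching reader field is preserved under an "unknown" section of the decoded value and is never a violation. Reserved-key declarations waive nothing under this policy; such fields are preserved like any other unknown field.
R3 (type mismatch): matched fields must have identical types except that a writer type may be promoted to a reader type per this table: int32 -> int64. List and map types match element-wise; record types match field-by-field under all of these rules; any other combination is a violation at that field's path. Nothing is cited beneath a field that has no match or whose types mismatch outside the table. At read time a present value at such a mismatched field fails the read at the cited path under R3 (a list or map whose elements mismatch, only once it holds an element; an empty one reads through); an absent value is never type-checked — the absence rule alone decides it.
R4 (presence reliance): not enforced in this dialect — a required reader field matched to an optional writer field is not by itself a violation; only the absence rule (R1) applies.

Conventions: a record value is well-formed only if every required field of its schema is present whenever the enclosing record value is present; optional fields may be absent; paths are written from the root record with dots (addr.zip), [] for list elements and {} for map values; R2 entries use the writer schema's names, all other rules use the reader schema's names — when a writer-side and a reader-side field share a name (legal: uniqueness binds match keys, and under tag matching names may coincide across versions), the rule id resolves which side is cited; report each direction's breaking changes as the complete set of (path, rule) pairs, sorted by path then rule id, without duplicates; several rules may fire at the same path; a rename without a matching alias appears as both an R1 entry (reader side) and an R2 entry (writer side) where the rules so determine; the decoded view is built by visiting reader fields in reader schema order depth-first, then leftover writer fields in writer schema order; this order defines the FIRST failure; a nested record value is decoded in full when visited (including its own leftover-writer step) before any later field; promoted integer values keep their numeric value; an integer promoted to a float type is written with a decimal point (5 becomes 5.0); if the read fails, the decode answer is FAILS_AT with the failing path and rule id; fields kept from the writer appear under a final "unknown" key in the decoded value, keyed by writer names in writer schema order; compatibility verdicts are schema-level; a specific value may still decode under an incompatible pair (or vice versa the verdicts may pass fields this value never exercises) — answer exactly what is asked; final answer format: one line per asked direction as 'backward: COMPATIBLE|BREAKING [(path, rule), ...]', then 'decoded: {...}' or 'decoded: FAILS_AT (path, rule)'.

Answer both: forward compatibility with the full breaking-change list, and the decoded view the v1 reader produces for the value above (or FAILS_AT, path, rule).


each type pair in Invoice: writer, then reader
forward for Invoice (reader v1, writer v2):
  country: string -> string, writer required; from country
  factor: float64 -> float64, writer optional; from factor
  score: float64 -> float64, writer optional; from score
  age: int32 -> int32, writer optional; from age
  avatar: bytes -> bytes, writer required; from avatar
  seq: no writer-side match
  height (writer side), unknown to reader
  enabled (writer side), unknown to reader
  latitude (writer side), unknown to reader
  seq (writer side), unknown to reader
  => no violations; forward on Invoice: COMPATIBLE
decode (reader v1):
  country := "beta"
  factor := -2.5
  score := -0.5
  age := null (missing; optional => null)
  avatar := 0x00
  seq := null (missing; optional => null)
  writer height: kept under "unknown"
  writer enabled: kept under "unknown"
  writer latitude: kept under "unknown"
  writer seq: kept under "unknown"
  => decoded: {"country": "beta", "factor": -2.5, "score": -0.5, "age": null, "avatar": 0x00, "seq": null, "unknown": {"height": 0.0, "enabled": false, "latitude": -2.5, "seq": 12}}

forward: COMPATIBLE []; decoded: {"country": "beta", "factor": -2.5, "score": -0.5, "age": null, "avatar": 0x00, "seq": null, "unknown": {"height": 0.0, "enabled": false, "latitude": -2.5, "seq": 12}}


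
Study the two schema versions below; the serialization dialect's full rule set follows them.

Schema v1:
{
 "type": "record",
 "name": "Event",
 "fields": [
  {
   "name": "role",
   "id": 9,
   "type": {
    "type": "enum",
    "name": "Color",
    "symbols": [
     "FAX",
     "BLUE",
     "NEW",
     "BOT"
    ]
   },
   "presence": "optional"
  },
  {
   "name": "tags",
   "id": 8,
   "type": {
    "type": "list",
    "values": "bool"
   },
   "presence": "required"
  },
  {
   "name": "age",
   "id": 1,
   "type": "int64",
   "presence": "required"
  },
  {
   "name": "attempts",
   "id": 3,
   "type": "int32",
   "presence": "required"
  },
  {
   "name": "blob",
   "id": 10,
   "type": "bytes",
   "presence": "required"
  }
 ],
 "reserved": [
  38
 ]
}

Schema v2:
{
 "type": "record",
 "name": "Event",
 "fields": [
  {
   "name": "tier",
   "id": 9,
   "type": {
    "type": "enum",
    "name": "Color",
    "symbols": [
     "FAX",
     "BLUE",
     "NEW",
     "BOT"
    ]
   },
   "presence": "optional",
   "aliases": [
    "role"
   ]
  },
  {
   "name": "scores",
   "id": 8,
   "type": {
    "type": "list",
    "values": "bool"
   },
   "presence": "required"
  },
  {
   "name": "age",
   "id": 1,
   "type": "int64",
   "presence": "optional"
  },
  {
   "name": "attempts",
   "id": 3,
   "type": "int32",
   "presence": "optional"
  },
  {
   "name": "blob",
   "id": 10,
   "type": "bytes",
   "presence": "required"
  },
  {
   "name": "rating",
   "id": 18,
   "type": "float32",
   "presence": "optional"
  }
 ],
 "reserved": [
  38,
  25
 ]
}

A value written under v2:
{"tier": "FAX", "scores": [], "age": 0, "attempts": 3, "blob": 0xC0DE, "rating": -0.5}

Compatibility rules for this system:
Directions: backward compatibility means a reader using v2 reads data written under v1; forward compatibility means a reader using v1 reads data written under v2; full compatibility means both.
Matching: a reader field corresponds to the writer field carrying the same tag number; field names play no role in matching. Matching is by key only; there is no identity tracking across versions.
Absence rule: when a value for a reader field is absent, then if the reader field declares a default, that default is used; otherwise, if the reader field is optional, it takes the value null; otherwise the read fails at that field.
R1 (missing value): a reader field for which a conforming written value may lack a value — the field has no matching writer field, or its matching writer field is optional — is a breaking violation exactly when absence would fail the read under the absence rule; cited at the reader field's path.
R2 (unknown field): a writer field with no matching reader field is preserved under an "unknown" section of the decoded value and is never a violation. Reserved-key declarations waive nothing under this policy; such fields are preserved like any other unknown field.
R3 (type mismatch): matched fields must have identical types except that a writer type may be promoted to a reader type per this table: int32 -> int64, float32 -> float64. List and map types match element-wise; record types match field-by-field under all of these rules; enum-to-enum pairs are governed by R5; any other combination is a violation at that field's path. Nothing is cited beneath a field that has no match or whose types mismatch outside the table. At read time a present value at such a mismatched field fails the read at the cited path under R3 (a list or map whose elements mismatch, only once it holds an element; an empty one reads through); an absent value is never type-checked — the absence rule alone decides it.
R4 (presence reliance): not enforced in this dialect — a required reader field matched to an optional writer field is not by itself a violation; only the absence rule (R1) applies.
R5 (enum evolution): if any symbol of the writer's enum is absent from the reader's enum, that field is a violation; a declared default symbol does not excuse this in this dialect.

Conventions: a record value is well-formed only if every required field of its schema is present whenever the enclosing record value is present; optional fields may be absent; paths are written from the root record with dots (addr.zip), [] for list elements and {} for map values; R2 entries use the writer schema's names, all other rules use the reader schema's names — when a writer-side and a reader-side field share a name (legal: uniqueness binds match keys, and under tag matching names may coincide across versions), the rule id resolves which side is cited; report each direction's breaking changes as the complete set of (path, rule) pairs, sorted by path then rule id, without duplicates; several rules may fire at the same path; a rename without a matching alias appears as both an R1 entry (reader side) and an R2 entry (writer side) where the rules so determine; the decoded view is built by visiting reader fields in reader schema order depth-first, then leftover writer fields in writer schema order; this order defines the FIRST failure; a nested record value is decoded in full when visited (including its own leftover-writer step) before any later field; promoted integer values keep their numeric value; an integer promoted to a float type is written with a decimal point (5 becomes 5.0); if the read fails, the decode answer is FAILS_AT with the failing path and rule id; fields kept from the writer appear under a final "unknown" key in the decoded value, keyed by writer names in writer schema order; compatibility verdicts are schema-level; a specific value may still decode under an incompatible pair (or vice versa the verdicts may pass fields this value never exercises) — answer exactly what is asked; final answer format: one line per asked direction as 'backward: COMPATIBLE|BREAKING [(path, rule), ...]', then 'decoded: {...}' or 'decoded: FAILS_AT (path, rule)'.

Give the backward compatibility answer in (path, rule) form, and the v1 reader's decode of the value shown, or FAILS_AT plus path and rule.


in Event below, arrows point writer -> reader
backward analysis of Event with v2 as reader and v1 as writer:
  tier: paired with writer role (Color -> Color; writer optional)
  scores: paired with writer tags (list<bool> -> list<bool>; writer required)
  age: paired with writer age (int64 -> int64; writer required)
  attempts: paired with writer attempts (int32 -> int32; writer required)
  blob: paired with writer blob (bytes -> bytes; writer required)
  rating: no writer match
  nothing fires on Event: backward is COMPATIBLE
decode walk for Event under reader schema v1:
  role := "FAX" (from writer tier)
  tags := [] (from writer scores)
  age := 0
  attempts := 3
  blob := 0xC0DE
  writer rating: kept under "unknown"
  => decoded: {"role": "FAX", "tags": [], "age": 0, "attempts": 3, "blob": 0xC0DE, "unknown": {"rating": -0.5}}
checking off the Event differences that do not matter here:
  renamed field role to tier in record Event (alias role declared on the renamed field) -> fires no rule on Event, leaving the asked answer as it is
  field age in record Event: required changed to optional -> fires only in the forward direction of Event, which is not asked here
  field attempts in record Event: required changed to optional -> fires only in the forward direction of Event, which is not asked here
  renamed field tags to scores in record Event -> fires no rule on Event, leaving the asked answer as it is

backward: COMPATIBLE []; decoded: {"role": "FAX", "tags": [], "age": 0, "attempts": 3, "blob": 0xC0DE, "unknown": {"rating": -0.5}}


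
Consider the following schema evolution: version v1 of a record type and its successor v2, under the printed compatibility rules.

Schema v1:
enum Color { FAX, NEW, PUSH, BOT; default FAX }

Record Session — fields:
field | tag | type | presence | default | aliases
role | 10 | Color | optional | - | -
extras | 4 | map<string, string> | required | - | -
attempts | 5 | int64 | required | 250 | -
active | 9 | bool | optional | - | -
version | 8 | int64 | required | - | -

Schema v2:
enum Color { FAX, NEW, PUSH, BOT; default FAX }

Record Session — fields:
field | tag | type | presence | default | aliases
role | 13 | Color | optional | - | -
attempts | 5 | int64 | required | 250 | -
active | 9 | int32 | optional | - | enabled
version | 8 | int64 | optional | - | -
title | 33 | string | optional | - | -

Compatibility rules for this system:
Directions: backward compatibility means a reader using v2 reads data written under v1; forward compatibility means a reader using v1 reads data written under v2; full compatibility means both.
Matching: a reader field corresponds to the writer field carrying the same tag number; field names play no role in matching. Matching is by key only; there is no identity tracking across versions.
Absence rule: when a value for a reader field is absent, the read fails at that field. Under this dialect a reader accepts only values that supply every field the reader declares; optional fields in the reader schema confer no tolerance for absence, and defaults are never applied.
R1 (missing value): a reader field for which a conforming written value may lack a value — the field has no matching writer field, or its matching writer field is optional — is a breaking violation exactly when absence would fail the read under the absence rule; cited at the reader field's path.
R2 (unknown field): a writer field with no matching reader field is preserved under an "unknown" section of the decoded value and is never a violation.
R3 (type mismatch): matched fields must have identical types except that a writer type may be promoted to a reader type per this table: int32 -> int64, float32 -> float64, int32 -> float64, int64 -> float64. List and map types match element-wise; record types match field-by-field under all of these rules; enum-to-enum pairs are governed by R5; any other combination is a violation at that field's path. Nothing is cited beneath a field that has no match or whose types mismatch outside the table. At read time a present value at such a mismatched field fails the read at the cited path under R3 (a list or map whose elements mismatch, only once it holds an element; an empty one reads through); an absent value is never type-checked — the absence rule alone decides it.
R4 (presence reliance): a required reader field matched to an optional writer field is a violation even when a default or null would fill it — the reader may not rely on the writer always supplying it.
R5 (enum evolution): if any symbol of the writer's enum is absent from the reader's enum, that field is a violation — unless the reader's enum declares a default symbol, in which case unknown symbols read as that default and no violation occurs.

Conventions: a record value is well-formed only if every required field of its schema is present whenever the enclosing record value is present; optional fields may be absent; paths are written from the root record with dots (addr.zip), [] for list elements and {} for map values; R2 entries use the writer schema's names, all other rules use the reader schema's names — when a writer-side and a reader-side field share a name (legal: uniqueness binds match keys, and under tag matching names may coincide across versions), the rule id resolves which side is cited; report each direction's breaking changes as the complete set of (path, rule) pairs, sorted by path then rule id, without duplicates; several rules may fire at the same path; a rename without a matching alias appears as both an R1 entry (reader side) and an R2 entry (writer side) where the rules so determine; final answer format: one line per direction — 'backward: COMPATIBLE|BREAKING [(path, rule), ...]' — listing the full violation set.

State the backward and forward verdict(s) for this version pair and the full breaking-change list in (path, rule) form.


backward: BREAKING [(active, R1), (active, R3), (role, R1), (title, R1)]; forward: BREAKING [(active, R1), (active, R3), (extras, R1), (role, R1), (version, R1), (version, R4)]

in Session below, arrows point writer -> reader
backward pass over Session, reader schema v2, writer schema v1:
  role: no writer match
  attempts: paired with writer attempts (int64 -> int64; writer required)
  active: paired with writer active (bool -> int32; writer optional)
  version: paired with writer version (int64 -> int64; writer required)
  title: no writer match
  leftover writer field: role
  leftover writer field: extras
  breaking: (active, R1)
  breaking: (active, R3)
  breaking: (role, R1)
  breaking: (title, R1)
  => 4 violation(s): backward is BREAKING for Session
forward pass over Session, reader schema v1, writer schema v2:
  role: no writer match
  extras: no writer match
  attempts: paired with writer attempts (int64 -> int64; writer required)
  active: paired with writer active (int32 -> bool; writer optional)
  version: paired with writer version (int64 -> int64; writer optional)
  leftover writer field: role
  leftover writer field: title
  breaking: (active, R1)
  breaking: (active, R3)
  breaking: (extras, R1)
  breaking: (role, R1)
  breaking: (version, R1)
  breaking: (version, R4)
  => 6 violation(s): forward is BREAKING for Session


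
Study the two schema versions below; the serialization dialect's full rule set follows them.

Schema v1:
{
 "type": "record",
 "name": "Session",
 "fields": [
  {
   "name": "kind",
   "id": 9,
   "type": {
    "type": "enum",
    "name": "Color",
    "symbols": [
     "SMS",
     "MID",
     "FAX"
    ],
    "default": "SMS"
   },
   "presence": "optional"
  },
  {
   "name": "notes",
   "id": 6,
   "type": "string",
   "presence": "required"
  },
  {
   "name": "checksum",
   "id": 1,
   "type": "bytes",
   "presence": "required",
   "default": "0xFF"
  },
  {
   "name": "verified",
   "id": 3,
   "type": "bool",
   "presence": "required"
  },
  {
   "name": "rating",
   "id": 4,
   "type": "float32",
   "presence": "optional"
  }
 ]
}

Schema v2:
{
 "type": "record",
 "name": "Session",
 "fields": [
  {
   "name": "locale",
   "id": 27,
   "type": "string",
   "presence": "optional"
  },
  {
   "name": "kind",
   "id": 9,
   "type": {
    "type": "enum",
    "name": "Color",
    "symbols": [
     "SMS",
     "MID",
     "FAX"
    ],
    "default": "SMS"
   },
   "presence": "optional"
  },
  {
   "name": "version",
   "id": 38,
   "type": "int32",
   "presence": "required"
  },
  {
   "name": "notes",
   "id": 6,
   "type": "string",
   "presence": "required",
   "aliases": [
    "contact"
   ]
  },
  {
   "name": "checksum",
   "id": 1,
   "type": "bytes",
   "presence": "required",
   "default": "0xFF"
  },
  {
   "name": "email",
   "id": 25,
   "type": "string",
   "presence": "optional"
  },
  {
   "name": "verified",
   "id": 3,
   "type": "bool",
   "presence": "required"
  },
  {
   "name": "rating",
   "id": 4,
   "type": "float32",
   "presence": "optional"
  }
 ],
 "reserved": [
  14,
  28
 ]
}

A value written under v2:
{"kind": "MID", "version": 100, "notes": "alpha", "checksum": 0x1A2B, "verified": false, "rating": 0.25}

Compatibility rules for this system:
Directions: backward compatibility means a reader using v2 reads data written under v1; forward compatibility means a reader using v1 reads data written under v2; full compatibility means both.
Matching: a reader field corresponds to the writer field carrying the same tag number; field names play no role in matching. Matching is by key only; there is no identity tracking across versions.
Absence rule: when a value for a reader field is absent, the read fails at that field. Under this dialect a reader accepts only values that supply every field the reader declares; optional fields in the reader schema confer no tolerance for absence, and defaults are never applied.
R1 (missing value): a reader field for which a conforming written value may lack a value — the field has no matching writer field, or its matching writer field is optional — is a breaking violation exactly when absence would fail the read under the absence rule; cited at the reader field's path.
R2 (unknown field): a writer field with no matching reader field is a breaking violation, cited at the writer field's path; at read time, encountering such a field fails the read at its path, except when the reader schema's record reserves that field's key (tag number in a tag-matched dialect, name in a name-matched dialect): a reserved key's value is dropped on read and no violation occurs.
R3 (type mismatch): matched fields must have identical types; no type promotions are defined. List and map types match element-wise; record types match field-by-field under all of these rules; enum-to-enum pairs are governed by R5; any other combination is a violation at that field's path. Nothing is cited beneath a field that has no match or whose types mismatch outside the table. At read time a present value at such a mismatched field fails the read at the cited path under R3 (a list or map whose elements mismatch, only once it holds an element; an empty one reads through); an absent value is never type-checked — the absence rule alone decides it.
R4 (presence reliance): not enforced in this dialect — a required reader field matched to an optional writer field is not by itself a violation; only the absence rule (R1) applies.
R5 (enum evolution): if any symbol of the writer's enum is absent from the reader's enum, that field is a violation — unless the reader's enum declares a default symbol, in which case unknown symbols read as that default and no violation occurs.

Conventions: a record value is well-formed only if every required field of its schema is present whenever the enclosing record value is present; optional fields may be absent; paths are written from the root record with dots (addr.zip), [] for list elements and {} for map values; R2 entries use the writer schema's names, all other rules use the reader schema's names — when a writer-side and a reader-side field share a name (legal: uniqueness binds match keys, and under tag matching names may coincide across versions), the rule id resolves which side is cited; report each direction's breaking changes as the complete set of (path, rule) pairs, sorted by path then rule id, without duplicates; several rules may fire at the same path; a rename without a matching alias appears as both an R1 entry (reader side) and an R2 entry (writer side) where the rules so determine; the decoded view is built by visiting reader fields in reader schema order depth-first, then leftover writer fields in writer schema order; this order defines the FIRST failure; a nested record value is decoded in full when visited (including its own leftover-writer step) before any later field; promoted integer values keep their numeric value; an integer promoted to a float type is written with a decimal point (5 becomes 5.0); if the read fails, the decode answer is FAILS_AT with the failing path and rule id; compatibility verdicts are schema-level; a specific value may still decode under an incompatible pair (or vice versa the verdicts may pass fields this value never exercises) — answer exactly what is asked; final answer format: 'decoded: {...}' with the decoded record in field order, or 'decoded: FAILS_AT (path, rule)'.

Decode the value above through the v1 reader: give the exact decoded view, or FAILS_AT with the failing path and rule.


decoded: FAILS_AT (version, R2)

arrows below run writer -> reader for Session
migrating the Session value to v1:
  kind := "MID"
  notes := "alpha"
  checksum := 0x1A2B
  verified := false
  rating := 0.25
  read fails at version under R2 (unknown field)
  => FAILS_AT (version, R2)
the other Session changes do not affect what is asked:
  added field locale to record Session: optional string, tag 27 (in v2 it sits immediately before kind) -> shifts the Session verdicts, not this decode
  added field email to record Session: optional string, tag 25 (in v2 it sits immediately before verified) -> shifts the Session verdicts, not this decode


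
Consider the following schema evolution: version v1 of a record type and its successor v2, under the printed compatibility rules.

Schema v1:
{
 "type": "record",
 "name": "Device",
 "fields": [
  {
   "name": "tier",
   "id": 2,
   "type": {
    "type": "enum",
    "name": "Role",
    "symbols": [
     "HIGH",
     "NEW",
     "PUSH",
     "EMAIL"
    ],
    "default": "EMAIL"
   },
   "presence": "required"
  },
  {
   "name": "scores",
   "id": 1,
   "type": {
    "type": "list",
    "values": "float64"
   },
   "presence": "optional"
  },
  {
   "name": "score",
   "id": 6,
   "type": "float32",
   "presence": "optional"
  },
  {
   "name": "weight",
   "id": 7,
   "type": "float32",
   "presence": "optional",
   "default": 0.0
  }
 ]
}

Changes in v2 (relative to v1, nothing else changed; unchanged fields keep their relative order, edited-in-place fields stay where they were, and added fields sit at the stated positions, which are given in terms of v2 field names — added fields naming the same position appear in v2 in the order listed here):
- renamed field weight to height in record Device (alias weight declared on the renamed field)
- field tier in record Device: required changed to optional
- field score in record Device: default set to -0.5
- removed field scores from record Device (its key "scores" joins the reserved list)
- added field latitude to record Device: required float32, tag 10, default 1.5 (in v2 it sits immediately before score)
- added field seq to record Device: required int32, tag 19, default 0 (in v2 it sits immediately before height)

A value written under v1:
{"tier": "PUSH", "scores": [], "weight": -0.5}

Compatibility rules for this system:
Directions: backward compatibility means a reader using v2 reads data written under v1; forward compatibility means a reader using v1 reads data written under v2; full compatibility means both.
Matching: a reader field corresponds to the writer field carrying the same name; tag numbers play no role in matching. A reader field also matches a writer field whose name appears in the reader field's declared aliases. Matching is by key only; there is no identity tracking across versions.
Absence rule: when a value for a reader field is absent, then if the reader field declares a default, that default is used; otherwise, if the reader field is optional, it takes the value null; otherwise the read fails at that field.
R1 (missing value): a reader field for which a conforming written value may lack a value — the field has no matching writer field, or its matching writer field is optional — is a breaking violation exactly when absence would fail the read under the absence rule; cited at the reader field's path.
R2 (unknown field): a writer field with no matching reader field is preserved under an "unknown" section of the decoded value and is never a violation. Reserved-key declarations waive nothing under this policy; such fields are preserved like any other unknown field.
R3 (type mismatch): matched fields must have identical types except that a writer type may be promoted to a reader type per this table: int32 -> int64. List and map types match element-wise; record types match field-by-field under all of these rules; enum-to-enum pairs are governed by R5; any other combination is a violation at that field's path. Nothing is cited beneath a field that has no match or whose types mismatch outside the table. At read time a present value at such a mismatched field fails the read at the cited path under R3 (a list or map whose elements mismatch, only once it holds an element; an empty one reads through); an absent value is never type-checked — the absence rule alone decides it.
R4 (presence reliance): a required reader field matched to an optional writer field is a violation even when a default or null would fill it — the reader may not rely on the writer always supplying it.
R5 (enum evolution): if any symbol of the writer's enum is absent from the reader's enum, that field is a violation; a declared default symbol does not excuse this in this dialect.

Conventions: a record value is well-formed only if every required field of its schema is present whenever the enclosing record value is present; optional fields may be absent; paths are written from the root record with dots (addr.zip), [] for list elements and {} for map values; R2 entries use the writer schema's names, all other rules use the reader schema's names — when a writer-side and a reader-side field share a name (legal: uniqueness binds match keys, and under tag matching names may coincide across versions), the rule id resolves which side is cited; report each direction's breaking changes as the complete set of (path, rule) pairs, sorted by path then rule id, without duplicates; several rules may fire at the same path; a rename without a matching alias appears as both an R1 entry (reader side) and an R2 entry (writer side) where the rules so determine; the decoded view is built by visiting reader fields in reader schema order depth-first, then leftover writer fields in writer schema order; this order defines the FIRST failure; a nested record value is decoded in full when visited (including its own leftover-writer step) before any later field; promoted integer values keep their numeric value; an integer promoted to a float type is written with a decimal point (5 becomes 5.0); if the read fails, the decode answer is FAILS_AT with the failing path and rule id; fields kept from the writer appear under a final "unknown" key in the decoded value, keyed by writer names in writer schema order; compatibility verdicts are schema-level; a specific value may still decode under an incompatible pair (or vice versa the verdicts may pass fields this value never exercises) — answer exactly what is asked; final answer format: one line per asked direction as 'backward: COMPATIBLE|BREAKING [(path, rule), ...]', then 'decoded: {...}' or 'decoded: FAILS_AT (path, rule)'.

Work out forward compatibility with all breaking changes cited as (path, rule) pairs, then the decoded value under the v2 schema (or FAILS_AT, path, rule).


each type pair in Device: writer, then reader
checking forward for Device: reader v1 against writer v2:
  Role -> Role, writer optional: tier aligns to tier
  no writer field matches reader scores
  float32 -> float32, writer optional: score aligns to score
  no writer field matches reader weight
  leftover writer field: latitude
  leftover writer field: seq
  leftover writer field: height
  rule R1 violated at tier
  rule R4 violated at tier
  => forward verdict for Device: BREAKING, 2 violation(s)
decode (reader v2):
  tier := "PUSH"
  latitude := 1.5 (no value, default fills)
  score := -0.5 (no value, default fills)
  seq := 0 (no value, default fills)
  height := -0.5 (from writer weight)
  writer scores: kept under "unknown"
  => decoded: {"tier": "PUSH", "latitude": 1.5, "score": -0.5, "seq": 0, "height": -0.5, "unknown": {"scores": []}}

forward: BREAKING [(tier, R1), (tier, R4)]; decoded: {"tier": "PUSH", "latitude": 1.5, "score": -0.5, "seq": 0, "height": -0.5, "unknown": {"scores": []}}


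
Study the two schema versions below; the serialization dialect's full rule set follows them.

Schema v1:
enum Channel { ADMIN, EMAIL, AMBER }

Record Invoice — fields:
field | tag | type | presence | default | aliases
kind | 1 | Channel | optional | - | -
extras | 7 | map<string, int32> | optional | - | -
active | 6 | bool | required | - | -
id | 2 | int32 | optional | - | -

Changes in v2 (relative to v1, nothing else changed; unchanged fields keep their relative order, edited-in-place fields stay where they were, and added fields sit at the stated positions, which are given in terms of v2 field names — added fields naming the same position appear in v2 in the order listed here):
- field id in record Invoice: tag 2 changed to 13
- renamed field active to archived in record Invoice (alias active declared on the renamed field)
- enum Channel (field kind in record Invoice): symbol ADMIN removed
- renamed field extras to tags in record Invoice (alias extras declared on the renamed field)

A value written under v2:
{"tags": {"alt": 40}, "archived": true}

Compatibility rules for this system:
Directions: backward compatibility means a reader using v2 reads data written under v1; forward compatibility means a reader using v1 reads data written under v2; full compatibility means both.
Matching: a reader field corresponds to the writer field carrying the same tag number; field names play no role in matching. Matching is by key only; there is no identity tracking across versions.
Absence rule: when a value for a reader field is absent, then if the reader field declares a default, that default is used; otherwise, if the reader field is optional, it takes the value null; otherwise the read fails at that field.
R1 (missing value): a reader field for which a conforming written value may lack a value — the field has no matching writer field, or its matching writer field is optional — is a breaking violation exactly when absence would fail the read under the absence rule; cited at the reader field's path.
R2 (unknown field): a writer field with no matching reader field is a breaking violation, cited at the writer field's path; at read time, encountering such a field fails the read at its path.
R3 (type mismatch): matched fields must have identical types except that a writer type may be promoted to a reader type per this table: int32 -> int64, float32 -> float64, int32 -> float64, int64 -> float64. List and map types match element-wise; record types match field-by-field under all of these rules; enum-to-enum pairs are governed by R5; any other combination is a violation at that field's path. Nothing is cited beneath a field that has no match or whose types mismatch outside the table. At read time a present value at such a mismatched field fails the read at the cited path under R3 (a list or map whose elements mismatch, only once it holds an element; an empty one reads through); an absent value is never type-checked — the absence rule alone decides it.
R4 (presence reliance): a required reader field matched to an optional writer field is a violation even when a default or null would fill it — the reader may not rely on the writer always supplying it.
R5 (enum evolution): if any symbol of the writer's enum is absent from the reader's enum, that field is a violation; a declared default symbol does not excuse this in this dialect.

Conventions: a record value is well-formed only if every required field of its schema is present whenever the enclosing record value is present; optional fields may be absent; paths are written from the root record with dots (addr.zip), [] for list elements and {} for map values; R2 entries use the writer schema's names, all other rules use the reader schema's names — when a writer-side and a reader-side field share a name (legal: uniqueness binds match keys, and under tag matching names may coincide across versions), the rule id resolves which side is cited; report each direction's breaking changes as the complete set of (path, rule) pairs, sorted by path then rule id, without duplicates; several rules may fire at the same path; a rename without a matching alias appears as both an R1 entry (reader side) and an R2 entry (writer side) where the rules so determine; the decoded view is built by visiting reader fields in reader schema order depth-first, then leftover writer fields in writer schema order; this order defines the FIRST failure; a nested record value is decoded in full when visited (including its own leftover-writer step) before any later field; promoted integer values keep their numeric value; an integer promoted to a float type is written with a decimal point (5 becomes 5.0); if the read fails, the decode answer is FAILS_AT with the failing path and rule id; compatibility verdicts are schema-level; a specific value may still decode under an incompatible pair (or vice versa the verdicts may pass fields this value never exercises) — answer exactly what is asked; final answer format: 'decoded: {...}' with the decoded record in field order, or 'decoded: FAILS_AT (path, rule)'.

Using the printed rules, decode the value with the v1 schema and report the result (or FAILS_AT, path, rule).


each type pair in Invoice: writer, then reader
decode walk for Invoice under reader schema v1:
  kind := null (missing; optional => null)
  extras := {"alt": 40} (from writer tags)
  active := true (from writer archived)
  id := null (missing; optional => null)
  => decoded: {"kind": null, "extras": {"alt": 40}, "active": true, "id": null}
checking off the Invoice differences that do not matter here:
  field id in record Invoice: tag 2 changed to 13 -> matters for Invoice compatibility verdicts, not for this value's decode
  renamed field active to archived in record Invoice (alias active declared on the renamed field) -> no rule fires on it and the decoded Invoice view is identical with or without it
  enum Channel (field kind in record Invoice): symbol ADMIN removed -> matters for Invoice compatibility verdicts, not for this value's decode
  renamed field extras to tags in record Invoice (alias extras declared on the renamed field) -> no rule fires on it and the decoded Invoice view is identical with or without it

decoded: {"kind": null, "extras": {"alt": 40}, "active": true, "id": null}


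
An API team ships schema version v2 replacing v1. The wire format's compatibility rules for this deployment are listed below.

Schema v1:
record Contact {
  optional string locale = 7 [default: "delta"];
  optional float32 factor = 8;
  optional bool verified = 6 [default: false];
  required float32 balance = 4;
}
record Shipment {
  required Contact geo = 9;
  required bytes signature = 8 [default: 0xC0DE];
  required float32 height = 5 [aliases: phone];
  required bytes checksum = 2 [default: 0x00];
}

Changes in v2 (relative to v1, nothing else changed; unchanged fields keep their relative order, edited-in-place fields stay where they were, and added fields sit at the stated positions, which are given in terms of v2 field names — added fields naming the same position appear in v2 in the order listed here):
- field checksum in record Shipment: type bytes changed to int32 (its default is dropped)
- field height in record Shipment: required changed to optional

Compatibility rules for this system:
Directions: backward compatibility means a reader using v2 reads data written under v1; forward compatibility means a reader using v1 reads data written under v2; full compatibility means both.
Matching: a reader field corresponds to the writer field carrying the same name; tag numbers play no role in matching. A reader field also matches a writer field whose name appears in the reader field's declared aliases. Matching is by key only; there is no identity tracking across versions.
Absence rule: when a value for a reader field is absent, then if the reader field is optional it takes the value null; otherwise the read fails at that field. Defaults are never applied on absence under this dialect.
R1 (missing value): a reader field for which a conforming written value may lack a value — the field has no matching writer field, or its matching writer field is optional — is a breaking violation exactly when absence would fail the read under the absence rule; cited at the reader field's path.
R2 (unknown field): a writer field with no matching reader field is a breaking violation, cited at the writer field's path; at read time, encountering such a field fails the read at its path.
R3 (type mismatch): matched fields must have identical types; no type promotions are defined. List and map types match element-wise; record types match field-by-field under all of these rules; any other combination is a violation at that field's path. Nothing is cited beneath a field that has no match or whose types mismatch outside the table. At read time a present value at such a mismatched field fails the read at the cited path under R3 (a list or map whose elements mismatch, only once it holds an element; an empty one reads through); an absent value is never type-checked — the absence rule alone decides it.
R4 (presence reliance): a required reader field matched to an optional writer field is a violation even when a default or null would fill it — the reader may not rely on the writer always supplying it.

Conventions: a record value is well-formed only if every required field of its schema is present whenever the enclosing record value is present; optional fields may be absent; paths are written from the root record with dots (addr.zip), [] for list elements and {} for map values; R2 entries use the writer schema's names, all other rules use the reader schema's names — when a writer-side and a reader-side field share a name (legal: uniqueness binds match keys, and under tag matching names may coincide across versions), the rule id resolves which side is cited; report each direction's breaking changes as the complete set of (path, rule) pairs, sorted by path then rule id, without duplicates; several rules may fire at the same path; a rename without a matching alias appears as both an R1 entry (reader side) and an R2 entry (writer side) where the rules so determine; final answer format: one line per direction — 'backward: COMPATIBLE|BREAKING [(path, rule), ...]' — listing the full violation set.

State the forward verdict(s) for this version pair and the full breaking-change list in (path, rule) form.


each type pair in Shipment: writer, then reader
forward analysis of Shipment with v1 as reader and v2 as writer:
  geo: paired with writer geo (Contact -> Contact; writer required)
  signature: paired with writer signature (bytes -> bytes; writer required)
  height: paired with writer height (float32 -> float32; writer optional)
  checksum: paired with writer checksum (int32 -> bytes; writer required)
  geo.locale: paired with writer geo.locale (string -> string; writer optional)
  geo.factor: paired with writer geo.factor (float32 -> float32; writer optional)
  geo.verified: paired with writer geo.verified (bool -> bool; writer optional)
  geo.balance: paired with writer geo.balance (float32 -> float32; writer required)
  violation R3 at checksum
  violation R1 at height
  violation R4 at height
  => forward verdict for Shipment: BREAKING, 3 violation(s)

forward: BREAKING [(checksum, R3), (height, R1), (height, R4)]
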